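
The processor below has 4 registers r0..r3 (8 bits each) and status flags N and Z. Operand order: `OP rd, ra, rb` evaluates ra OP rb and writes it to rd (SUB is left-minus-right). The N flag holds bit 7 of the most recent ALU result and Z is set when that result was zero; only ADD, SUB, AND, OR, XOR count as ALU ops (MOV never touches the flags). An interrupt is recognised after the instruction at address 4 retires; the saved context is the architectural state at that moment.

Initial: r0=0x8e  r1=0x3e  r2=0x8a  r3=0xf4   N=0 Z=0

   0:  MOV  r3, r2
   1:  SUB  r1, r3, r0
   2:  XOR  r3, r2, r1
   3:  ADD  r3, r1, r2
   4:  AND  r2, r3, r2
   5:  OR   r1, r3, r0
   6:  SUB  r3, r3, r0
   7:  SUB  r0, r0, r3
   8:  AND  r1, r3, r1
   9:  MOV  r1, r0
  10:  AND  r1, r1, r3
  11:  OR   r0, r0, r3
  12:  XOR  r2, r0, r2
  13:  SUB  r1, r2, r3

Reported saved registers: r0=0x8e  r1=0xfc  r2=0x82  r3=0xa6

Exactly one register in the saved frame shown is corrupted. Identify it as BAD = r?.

BAD = r3

after  0: r0=0x8e r1=0x3e r2=0x8a r3=0x8a  N=0 Z=0
after  1: r0=0x8e r1=0xfc r2=0x8a r3=0x8a  N=1 Z=0
after  2: r0=0x8e r1=0xfc r2=0x8a r3=0x76  N=0 Z=0
after  3: r0=0x8e r1=0xfc r2=0x8a r3=0x86  N=1 Z=0
after  4: r0=0x8e r1=0xfc r2=0x82 r3=0x86  N=1 Z=0
-- IRQ taken; context saved, return-PC = 5 --
mismatch: r3: reported 0xa6 vs actual 0x86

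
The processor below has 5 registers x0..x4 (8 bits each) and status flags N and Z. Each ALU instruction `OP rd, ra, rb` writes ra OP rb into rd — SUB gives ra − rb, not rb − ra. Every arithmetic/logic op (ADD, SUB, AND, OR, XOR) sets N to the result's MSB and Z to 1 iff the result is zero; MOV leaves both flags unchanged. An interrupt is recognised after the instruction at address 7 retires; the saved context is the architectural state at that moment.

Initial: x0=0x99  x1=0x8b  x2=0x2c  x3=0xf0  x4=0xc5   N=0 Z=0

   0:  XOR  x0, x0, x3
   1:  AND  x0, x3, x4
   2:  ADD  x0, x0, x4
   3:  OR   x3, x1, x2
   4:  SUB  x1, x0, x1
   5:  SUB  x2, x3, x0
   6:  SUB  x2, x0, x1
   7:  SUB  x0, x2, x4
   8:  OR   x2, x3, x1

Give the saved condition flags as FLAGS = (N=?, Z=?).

FLAGS = (N=1, Z=0)

after  0: x0=0x69 x1=0x8b x2=0x2c x3=0xf0 x4=0xc5  N=0 Z=0
after  1: x0=0xc0 x1=0x8b x2=0x2c x3=0xf0 x4=0xc5  N=1 Z=0
after  2: x0=0x85 x1=0x8b x2=0x2c x3=0xf0 x4=0xc5  N=1 Z=0
after  3: x0=0x85 x1=0x8b x2=0x2c x3=0xaf x4=0xc5  N=1 Z=0
after  4: x0=0x85 x1=0xfa x2=0x2c x3=0xaf x4=0xc5  N=1 Z=0
after  5: x0=0x85 x1=0xfa x2=0x2a x3=0xaf x4=0xc5  N=0 Z=0
after  6: x0=0x85 x1=0xfa x2=0x8b x3=0xaf x4=0xc5  N=1 Z=0
after  7: x0=0xc6 x1=0xfa x2=0x8b x3=0xaf x4=0xc5  N=1 Z=0
-- IRQ taken; context saved, return-PC = 8 --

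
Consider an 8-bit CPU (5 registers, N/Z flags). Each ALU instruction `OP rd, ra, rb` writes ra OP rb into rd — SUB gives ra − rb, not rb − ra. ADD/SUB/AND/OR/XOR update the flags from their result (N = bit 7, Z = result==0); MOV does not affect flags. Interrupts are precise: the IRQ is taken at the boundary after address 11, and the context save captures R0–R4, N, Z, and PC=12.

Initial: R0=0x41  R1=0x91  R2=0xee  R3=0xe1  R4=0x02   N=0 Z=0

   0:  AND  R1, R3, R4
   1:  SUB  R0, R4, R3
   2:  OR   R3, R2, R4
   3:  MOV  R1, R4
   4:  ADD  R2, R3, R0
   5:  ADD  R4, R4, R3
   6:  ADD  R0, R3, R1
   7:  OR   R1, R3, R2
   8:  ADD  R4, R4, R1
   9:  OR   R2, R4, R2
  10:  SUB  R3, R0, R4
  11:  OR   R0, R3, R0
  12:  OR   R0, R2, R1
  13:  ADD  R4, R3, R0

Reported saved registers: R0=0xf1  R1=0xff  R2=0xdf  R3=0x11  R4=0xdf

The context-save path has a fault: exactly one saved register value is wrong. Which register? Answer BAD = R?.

BAD = R1

after  0: R0=0x41 R1=0x00 R2=0xee R3=0xe1 R4=0x02  N=0 Z=1
after  1: R0=0x21 R1=0x00 R2=0xee R3=0xe1 R4=0x02  N=0 Z=0
after  2: R0=0x21 R1=0x00 R2=0xee R3=0xee R4=0x02  N=1 Z=0
after  3: R0=0x21 R1=0x02 R2=0xee R3=0xee R4=0x02  N=1 Z=0
after  4: R0=0x21 R1=0x02 R2=0x0f R3=0xee R4=0x02  N=0 Z=0
after  5: R0=0x21 R1=0x02 R2=0x0f R3=0xee R4=0xf0  N=1 Z=0
after  6: R0=0xf0 R1=0x02 R2=0x0f R3=0xee R4=0xf0  N=1 Z=0
after  7: R0=0xf0 R1=0xef R2=0x0f R3=0xee R4=0xf0  N=1 Z=0
after  8: R0=0xf0 R1=0xef R2=0x0f R3=0xee R4=0xdf  N=1 Z=0
after  9: R0=0xf0 R1=0xef R2=0xdf R3=0xee R4=0xdf  N=1 Z=0
after 10: R0=0xf0 R1=0xef R2=0xdf R3=0x11 R4=0xdf  N=0 Z=0
after 11: R0=0xf1 R1=0xef R2=0xdf R3=0x11 R4=0xdf  N=1 Z=0
-- IRQ taken; context saved, return-PC = 12 --
mismatch: R1: reported 0xff vs actual 0xef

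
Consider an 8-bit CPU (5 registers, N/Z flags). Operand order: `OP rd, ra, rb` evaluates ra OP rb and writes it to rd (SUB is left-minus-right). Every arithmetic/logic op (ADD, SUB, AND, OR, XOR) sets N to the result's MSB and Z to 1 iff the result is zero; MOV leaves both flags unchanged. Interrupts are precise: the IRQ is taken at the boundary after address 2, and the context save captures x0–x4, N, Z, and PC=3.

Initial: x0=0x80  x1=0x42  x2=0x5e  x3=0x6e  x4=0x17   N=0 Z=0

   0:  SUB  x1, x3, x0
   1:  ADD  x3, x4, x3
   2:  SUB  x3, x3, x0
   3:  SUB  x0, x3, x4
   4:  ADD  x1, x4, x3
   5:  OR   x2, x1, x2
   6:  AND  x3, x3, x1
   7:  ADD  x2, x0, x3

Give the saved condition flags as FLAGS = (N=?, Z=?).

after  0: x0=0x80 x1=0xee x2=0x5e x3=0x6e x4=0x17  N=1 Z=0
after  1: x0=0x80 x1=0xee x2=0x5e x3=0x85 x4=0x17  N=1 Z=0
after  2: x0=0x80 x1=0xee x2=0x5e x3=0x05 x4=0x17  N=0 Z=0
-- IRQ taken; context saved, return-PC = 3 --

FLAGS = (N=0, Z=0)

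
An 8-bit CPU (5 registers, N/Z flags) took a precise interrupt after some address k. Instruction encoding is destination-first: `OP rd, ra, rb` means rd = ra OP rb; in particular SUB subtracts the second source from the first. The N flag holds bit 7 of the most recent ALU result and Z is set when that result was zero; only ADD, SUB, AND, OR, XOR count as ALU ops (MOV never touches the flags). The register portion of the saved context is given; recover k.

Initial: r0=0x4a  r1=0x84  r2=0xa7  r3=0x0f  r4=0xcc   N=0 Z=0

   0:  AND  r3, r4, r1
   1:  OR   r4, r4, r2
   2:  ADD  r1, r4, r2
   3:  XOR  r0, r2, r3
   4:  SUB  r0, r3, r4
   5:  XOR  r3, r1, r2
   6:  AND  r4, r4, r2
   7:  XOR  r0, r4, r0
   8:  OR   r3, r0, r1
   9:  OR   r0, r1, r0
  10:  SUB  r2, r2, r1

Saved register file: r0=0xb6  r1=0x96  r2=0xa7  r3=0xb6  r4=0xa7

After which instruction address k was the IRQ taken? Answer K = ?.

K = 9

after  0: r0=0x4a r1=0x84 r2=0xa7 r3=0x84 r4=0xcc  N=1 Z=0
after  1: r0=0x4a r1=0x84 r2=0xa7 r3=0x84 r4=0xef  N=1 Z=0
after  2: r0=0x4a r1=0x96 r2=0xa7 r3=0x84 r4=0xef  N=1 Z=0
after  3: r0=0x23 r1=0x96 r2=0xa7 r3=0x84 r4=0xef  N=0 Z=0
after  4: r0=0x95 r1=0x96 r2=0xa7 r3=0x84 r4=0xef  N=1 Z=0
after  5: r0=0x95 r1=0x96 r2=0xa7 r3=0x31 r4=0xef  N=0 Z=0
after  6: r0=0x95 r1=0x96 r2=0xa7 r3=0x31 r4=0xa7  N=1 Z=0
after  7: r0=0x32 r1=0x96 r2=0xa7 r3=0x31 r4=0xa7  N=0 Z=0
after  8: r0=0x32 r1=0x96 r2=0xa7 r3=0xb6 r4=0xa7  N=1 Z=0
after  9: r0=0xb6 r1=0x96 r2=0xa7 r3=0xb6 r4=0xa7  N=1 Z=0
-- IRQ taken; context saved, return-PC = 10 --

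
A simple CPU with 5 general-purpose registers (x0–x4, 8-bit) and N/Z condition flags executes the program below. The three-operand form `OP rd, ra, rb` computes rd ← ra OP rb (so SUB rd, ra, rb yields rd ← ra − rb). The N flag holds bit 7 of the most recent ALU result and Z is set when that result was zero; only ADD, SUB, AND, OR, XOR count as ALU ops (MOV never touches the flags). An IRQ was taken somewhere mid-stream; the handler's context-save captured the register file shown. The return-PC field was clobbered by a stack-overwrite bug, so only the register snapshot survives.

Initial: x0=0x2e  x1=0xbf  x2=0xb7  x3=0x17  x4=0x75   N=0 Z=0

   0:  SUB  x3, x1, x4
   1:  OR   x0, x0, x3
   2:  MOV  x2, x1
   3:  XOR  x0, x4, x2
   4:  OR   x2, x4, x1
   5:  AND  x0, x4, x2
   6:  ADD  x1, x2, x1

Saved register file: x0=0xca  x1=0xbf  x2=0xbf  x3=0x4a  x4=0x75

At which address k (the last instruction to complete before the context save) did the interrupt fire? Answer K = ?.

after  0: x0=0x2e x1=0xbf x2=0xb7 x3=0x4a x4=0x75  N=0 Z=0
after  1: x0=0x6e x1=0xbf x2=0xb7 x3=0x4a x4=0x75  N=0 Z=0
after  2: x0=0x6e x1=0xbf x2=0xbf x3=0x4a x4=0x75  N=0 Z=0
after  3: x0=0xca x1=0xbf x2=0xbf x3=0x4a x4=0x75  N=1 Z=0
-- IRQ taken; context saved, return-PC = 4 --

K = 3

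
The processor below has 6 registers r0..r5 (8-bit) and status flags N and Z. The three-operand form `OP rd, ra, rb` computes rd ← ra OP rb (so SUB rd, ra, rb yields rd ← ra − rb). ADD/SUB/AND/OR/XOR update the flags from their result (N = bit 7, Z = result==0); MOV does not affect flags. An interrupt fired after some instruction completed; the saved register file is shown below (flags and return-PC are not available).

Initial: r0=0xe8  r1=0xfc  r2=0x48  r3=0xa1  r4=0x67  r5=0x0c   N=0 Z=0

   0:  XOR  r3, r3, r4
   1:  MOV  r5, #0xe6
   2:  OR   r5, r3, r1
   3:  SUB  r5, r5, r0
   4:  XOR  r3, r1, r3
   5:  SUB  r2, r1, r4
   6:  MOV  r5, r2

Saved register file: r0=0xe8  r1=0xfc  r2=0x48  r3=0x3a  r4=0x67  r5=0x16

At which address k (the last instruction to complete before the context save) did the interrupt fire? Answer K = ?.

K = 4

after  0: r0=0xe8 r1=0xfc r2=0x48 r3=0xc6 r4=0x67 r5=0x0c  N=1 Z=0
after  1: r0=0xe8 r1=0xfc r2=0x48 r3=0xc6 r4=0x67 r5=0xe6  N=1 Z=0
after  2: r0=0xe8 r1=0xfc r2=0x48 r3=0xc6 r4=0x67 r5=0xfe  N=1 Z=0
after  3: r0=0xe8 r1=0xfc r2=0x48 r3=0xc6 r4=0x67 r5=0x16  N=0 Z=0
after  4: r0=0xe8 r1=0xfc r2=0x48 r3=0x3a r4=0x67 r5=0x16  N=0 Z=0
-- IRQ taken; context saved, return-PC = 5 --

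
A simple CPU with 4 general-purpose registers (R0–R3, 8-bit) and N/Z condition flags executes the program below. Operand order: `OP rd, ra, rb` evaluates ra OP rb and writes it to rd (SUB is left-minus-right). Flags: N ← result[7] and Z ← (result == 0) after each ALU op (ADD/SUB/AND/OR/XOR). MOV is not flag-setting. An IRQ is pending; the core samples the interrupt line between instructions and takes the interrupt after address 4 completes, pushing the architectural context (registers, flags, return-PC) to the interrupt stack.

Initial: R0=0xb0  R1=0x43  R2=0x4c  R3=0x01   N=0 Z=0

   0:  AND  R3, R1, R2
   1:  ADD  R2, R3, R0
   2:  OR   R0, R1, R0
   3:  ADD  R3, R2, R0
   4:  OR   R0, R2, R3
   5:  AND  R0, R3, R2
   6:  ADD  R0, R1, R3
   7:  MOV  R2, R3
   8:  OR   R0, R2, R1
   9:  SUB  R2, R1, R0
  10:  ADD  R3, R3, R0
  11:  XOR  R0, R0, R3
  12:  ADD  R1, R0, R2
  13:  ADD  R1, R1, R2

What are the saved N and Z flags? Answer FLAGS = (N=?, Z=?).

FLAGS = (N=1, Z=0)

after  0: R0=0xb0 R1=0x43 R2=0x4c R3=0x40  N=0 Z=0
after  1: R0=0xb0 R1=0x43 R2=0xf0 R3=0x40  N=1 Z=0
after  2: R0=0xf3 R1=0x43 R2=0xf0 R3=0x40  N=1 Z=0
after  3: R0=0xf3 R1=0x43 R2=0xf0 R3=0xe3  N=1 Z=0
after  4: R0=0xf3 R1=0x43 R2=0xf0 R3=0xe3  N=1 Z=0
-- IRQ taken; context saved, return-PC = 5 --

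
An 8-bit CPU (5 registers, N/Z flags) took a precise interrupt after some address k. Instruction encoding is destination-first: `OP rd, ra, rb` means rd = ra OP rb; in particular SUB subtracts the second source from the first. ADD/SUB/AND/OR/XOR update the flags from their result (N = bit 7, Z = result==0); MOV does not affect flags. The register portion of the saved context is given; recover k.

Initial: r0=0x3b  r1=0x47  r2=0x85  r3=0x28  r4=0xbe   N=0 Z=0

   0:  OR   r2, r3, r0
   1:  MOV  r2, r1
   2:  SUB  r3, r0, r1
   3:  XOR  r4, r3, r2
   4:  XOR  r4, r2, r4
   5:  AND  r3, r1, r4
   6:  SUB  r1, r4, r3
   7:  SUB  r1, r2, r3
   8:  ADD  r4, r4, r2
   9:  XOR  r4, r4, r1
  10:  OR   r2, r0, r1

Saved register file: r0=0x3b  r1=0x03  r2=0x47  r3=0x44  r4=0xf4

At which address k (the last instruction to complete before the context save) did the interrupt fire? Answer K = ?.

K = 7

after  0: r0=0x3b r1=0x47 r2=0x3b r3=0x28 r4=0xbe  N=0 Z=0
after  1: r0=0x3b r1=0x47 r2=0x47 r3=0x28 r4=0xbe  N=0 Z=0
after  2: r0=0x3b r1=0x47 r2=0x47 r3=0xf4 r4=0xbe  N=1 Z=0
after  3: r0=0x3b r1=0x47 r2=0x47 r3=0xf4 r4=0xb3  N=1 Z=0
after  4: r0=0x3b r1=0x47 r2=0x47 r3=0xf4 r4=0xf4  N=1 Z=0
after  5: r0=0x3b r1=0x47 r2=0x47 r3=0x44 r4=0xf4  N=0 Z=0
after  6: r0=0x3b r1=0xb0 r2=0x47 r3=0x44 r4=0xf4  N=1 Z=0
after  7: r0=0x3b r1=0x03 r2=0x47 r3=0x44 r4=0xf4  N=0 Z=0
-- IRQ taken; context saved, return-PC = 8 --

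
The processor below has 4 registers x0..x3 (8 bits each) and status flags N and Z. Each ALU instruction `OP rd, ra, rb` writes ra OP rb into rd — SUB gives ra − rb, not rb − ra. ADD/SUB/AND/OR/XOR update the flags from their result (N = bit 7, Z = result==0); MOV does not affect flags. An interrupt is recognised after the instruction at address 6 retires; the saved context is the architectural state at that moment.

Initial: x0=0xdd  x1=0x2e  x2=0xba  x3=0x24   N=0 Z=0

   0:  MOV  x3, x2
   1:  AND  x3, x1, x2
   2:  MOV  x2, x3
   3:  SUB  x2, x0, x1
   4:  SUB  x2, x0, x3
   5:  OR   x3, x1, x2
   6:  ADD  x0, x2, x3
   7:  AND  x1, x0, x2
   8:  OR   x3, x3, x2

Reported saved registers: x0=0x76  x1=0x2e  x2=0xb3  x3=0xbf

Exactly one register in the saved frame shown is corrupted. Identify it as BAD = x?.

BAD = x0

after  0: x0=0xdd x1=0x2e x2=0xba x3=0xba  N=0 Z=0
after  1: x0=0xdd x1=0x2e x2=0xba x3=0x2a  N=0 Z=0
after  2: x0=0xdd x1=0x2e x2=0x2a x3=0x2a  N=0 Z=0
after  3: x0=0xdd x1=0x2e x2=0xaf x3=0x2a  N=1 Z=0
after  4: x0=0xdd x1=0x2e x2=0xb3 x3=0x2a  N=1 Z=0
after  5: x0=0xdd x1=0x2e x2=0xb3 x3=0xbf  N=1 Z=0
after  6: x0=0x72 x1=0x2e x2=0xb3 x3=0xbf  N=0 Z=0
-- IRQ taken; context saved, return-PC = 7 --
mismatch: x0: reported 0x76 vs actual 0x72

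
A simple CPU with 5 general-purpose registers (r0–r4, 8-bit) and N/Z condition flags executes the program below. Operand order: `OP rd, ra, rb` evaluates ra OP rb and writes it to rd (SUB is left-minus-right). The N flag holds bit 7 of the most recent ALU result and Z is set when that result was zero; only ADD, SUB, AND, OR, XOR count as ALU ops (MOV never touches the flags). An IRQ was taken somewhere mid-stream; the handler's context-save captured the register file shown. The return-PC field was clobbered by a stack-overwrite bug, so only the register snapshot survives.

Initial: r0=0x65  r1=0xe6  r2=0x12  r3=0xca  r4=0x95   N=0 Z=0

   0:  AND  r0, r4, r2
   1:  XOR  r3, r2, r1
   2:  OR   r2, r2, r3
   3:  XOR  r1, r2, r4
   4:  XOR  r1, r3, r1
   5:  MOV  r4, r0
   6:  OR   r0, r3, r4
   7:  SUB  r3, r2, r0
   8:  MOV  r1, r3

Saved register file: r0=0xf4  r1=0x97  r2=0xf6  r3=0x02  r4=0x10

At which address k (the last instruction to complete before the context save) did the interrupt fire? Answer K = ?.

after  0: r0=0x10 r1=0xe6 r2=0x12 r3=0xca r4=0x95  N=0 Z=0
after  1: r0=0x10 r1=0xe6 r2=0x12 r3=0xf4 r4=0x95  N=1 Z=0
after  2: r0=0x10 r1=0xe6 r2=0xf6 r3=0xf4 r4=0x95  N=1 Z=0
after  3: r0=0x10 r1=0x63 r2=0xf6 r3=0xf4 r4=0x95  N=0 Z=0
after  4: r0=0x10 r1=0x97 r2=0xf6 r3=0xf4 r4=0x95  N=1 Z=0
after  5: r0=0x10 r1=0x97 r2=0xf6 r3=0xf4 r4=0x10  N=1 Z=0
after  6: r0=0xf4 r1=0x97 r2=0xf6 r3=0xf4 r4=0x10  N=1 Z=0
after  7: r0=0xf4 r1=0x97 r2=0xf6 r3=0x02 r4=0x10  N=0 Z=0
-- IRQ taken; context saved, return-PC = 8 --

K = 7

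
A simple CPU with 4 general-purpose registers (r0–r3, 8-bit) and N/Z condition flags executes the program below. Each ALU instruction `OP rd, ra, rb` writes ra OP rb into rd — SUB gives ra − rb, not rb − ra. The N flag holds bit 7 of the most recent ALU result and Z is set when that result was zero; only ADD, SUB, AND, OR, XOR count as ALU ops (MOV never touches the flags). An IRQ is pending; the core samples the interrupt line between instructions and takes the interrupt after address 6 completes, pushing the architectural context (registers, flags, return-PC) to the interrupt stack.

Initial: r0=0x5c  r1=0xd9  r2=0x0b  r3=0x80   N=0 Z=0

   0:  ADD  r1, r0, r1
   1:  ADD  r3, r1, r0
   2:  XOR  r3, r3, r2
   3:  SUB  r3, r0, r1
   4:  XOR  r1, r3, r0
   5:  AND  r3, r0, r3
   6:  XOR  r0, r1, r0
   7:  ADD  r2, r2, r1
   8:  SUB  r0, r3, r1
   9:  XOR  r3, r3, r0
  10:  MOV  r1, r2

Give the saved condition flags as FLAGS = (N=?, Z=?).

after  0: r0=0x5c r1=0x35 r2=0x0b r3=0x80  N=0 Z=0
after  1: r0=0x5c r1=0x35 r2=0x0b r3=0x91  N=1 Z=0
after  2: r0=0x5c r1=0x35 r2=0x0b r3=0x9a  N=1 Z=0
after  3: r0=0x5c r1=0x35 r2=0x0b r3=0x27  N=0 Z=0
after  4: r0=0x5c r1=0x7b r2=0x0b r3=0x27  N=0 Z=0
after  5: r0=0x5c r1=0x7b r2=0x0b r3=0x04  N=0 Z=0
after  6: r0=0x27 r1=0x7b r2=0x0b r3=0x04  N=0 Z=0
-- IRQ taken; context saved, return-PC = 7 --

FLAGS = (N=0, Z=0)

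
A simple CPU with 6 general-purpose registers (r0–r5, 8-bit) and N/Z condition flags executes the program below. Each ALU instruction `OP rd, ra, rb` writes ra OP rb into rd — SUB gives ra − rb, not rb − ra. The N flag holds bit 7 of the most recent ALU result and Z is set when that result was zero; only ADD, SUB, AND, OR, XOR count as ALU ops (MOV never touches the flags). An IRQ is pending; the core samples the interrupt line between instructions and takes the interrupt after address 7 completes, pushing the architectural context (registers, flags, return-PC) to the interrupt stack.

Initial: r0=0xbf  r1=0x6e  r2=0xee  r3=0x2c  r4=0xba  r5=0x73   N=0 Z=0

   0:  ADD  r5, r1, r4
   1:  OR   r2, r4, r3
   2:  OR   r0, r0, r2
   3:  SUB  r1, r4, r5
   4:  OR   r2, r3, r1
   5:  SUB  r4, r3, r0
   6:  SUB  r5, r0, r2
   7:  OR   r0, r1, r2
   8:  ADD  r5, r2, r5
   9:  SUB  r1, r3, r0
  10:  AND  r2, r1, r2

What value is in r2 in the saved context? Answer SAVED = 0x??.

SAVED = 0xbe

after  0: r0=0xbf r1=0x6e r2=0xee r3=0x2c r4=0xba r5=0x28  N=0 Z=0
after  1: r0=0xbf r1=0x6e r2=0xbe r3=0x2c r4=0xba r5=0x28  N=1 Z=0
after  2: r0=0xbf r1=0x6e r2=0xbe r3=0x2c r4=0xba r5=0x28  N=1 Z=0
after  3: r0=0xbf r1=0x92 r2=0xbe r3=0x2c r4=0xba r5=0x28  N=1 Z=0
after  4: r0=0xbf r1=0x92 r2=0xbe r3=0x2c r4=0xba r5=0x28  N=1 Z=0
after  5: r0=0xbf r1=0x92 r2=0xbe r3=0x2c r4=0x6d r5=0x28  N=0 Z=0
after  6: r0=0xbf r1=0x92 r2=0xbe r3=0x2c r4=0x6d r5=0x01  N=0 Z=0
after  7: r0=0xbe r1=0x92 r2=0xbe r3=0x2c r4=0x6d r5=0x01  N=1 Z=0
-- IRQ taken; context saved, return-PC = 8 --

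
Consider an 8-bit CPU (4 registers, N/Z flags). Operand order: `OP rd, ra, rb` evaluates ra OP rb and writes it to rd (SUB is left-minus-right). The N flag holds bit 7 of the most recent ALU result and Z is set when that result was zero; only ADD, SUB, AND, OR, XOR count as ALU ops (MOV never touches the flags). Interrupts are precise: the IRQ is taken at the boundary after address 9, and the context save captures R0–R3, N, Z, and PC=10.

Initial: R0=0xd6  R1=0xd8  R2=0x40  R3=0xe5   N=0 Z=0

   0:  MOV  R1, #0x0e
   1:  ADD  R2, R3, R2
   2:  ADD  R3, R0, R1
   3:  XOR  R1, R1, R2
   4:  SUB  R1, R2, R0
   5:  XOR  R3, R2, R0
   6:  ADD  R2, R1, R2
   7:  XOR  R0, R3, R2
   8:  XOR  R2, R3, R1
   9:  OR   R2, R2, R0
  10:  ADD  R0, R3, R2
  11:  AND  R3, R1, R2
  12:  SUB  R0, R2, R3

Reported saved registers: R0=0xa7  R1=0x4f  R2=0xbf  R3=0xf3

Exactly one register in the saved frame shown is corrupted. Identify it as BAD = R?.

after  0: R0=0xd6 R1=0x0e R2=0x40 R3=0xe5  N=0 Z=0
after  1: R0=0xd6 R1=0x0e R2=0x25 R3=0xe5  N=0 Z=0
after  2: R0=0xd6 R1=0x0e R2=0x25 R3=0xe4  N=1 Z=0
after  3: R0=0xd6 R1=0x2b R2=0x25 R3=0xe4  N=0 Z=0
after  4: R0=0xd6 R1=0x4f R2=0x25 R3=0xe4  N=0 Z=0
after  5: R0=0xd6 R1=0x4f R2=0x25 R3=0xf3  N=1 Z=0
after  6: R0=0xd6 R1=0x4f R2=0x74 R3=0xf3  N=0 Z=0
after  7: R0=0x87 R1=0x4f R2=0x74 R3=0xf3  N=1 Z=0
after  8: R0=0x87 R1=0x4f R2=0xbc R3=0xf3  N=1 Z=0
after  9: R0=0x87 R1=0x4f R2=0xbf R3=0xf3  N=1 Z=0
-- IRQ taken; context saved, return-PC = 10 --
mismatch: R0: reported 0xa7 vs actual 0x87

BAD = R0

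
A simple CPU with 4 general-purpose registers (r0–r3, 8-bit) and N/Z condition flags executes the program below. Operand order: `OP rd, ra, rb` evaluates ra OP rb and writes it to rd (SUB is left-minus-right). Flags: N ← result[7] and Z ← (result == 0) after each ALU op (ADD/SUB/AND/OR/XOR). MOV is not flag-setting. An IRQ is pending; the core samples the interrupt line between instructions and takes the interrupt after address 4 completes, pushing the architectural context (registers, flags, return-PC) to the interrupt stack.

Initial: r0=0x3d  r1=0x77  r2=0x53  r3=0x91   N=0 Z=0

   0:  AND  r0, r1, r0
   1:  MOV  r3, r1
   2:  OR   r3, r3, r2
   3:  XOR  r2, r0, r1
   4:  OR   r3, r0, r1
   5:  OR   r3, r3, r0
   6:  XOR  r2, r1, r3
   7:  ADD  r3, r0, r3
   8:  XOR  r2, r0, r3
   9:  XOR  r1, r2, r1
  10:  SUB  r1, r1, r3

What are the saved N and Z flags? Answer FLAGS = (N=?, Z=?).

FLAGS = (N=0, Z=0)

after  0: r0=0x35 r1=0x77 r2=0x53 r3=0x91  N=0 Z=0
after  1: r0=0x35 r1=0x77 r2=0x53 r3=0x77  N=0 Z=0
after  2: r0=0x35 r1=0x77 r2=0x53 r3=0x77  N=0 Z=0
after  3: r0=0x35 r1=0x77 r2=0x42 r3=0x77  N=0 Z=0
after  4: r0=0x35 r1=0x77 r2=0x42 r3=0x77  N=0 Z=0
-- IRQ taken; context saved, return-PC = 5 --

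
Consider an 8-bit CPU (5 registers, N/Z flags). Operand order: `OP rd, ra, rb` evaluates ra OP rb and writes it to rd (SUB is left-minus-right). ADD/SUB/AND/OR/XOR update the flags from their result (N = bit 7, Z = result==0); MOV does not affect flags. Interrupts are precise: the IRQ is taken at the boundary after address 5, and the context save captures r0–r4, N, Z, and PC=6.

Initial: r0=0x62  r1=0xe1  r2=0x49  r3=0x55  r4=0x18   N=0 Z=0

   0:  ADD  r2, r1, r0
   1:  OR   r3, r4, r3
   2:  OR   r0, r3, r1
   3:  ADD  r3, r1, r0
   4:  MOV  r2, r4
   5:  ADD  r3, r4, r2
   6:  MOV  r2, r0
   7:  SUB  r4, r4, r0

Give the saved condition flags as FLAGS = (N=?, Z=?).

after  0: r0=0x62 r1=0xe1 r2=0x43 r3=0x55 r4=0x18  N=0 Z=0
after  1: r0=0x62 r1=0xe1 r2=0x43 r3=0x5d r4=0x18  N=0 Z=0
after  2: r0=0xfd r1=0xe1 r2=0x43 r3=0x5d r4=0x18  N=1 Z=0
after  3: r0=0xfd r1=0xe1 r2=0x43 r3=0xde r4=0x18  N=1 Z=0
after  4: r0=0xfd r1=0xe1 r2=0x18 r3=0xde r4=0x18  N=1 Z=0
after  5: r0=0xfd r1=0xe1 r2=0x18 r3=0x30 r4=0x18  N=0 Z=0
-- IRQ taken; context saved, return-PC = 6 --

FLAGS = (N=0, Z=0)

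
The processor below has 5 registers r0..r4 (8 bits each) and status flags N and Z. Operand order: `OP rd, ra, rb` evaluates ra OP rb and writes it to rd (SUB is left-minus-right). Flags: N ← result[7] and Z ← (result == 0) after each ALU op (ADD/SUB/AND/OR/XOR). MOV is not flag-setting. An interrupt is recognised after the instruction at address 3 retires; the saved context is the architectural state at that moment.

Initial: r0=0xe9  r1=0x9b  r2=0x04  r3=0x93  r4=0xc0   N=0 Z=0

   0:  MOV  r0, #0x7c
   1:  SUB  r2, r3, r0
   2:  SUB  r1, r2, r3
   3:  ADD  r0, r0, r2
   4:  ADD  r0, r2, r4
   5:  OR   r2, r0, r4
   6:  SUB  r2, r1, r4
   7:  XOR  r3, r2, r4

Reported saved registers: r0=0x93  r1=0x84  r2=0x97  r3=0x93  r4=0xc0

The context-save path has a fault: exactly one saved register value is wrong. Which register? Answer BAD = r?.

after  0: r0=0x7c r1=0x9b r2=0x04 r3=0x93 r4=0xc0  N=0 Z=0
after  1: r0=0x7c r1=0x9b r2=0x17 r3=0x93 r4=0xc0  N=0 Z=0
after  2: r0=0x7c r1=0x84 r2=0x17 r3=0x93 r4=0xc0  N=1 Z=0
after  3: r0=0x93 r1=0x84 r2=0x17 r3=0x93 r4=0xc0  N=1 Z=0
-- IRQ taken; context saved, return-PC = 4 --
mismatch: r2: reported 0x97 vs actual 0x17

BAD = r2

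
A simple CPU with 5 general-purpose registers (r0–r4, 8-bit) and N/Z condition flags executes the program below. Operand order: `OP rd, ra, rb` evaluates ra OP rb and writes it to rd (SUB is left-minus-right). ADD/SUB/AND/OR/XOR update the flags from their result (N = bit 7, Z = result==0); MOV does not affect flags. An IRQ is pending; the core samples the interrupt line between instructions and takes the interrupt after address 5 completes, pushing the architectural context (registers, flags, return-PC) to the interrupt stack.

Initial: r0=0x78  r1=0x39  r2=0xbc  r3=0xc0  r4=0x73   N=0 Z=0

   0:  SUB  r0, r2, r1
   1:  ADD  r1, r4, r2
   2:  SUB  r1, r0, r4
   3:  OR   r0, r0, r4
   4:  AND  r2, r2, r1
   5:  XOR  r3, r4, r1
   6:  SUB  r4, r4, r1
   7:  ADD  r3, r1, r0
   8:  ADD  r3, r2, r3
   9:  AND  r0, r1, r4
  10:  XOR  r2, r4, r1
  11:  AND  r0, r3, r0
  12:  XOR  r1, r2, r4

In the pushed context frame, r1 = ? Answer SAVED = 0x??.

SAVED = 0x10

after  0: r0=0x83 r1=0x39 r2=0xbc r3=0xc0 r4=0x73  N=1 Z=0
after  1: r0=0x83 r1=0x2f r2=0xbc r3=0xc0 r4=0x73  N=0 Z=0
after  2: r0=0x83 r1=0x10 r2=0xbc r3=0xc0 r4=0x73  N=0 Z=0
after  3: r0=0xf3 r1=0x10 r2=0xbc r3=0xc0 r4=0x73  N=1 Z=0
after  4: r0=0xf3 r1=0x10 r2=0x10 r3=0xc0 r4=0x73  N=0 Z=0
after  5: r0=0xf3 r1=0x10 r2=0x10 r3=0x63 r4=0x73  N=0 Z=0
-- IRQ taken; context saved, return-PC = 6 --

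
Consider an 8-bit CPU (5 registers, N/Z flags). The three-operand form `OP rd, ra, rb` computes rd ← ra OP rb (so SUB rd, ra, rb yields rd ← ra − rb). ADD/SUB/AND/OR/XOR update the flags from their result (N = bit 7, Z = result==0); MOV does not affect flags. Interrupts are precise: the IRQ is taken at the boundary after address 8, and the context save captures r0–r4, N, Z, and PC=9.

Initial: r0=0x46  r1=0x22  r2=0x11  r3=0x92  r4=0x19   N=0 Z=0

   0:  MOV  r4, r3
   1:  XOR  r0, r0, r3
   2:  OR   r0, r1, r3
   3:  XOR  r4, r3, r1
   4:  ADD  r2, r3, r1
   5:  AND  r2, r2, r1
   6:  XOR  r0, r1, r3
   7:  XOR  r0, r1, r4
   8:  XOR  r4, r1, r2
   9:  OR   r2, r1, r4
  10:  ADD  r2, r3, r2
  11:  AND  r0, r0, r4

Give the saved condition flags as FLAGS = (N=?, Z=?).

FLAGS = (N=0, Z=0)

after  0: r0=0x46 r1=0x22 r2=0x11 r3=0x92 r4=0x92  N=0 Z=0
after  1: r0=0xd4 r1=0x22 r2=0x11 r3=0x92 r4=0x92  N=1 Z=0
after  2: r0=0xb2 r1=0x22 r2=0x11 r3=0x92 r4=0x92  N=1 Z=0
after  3: r0=0xb2 r1=0x22 r2=0x11 r3=0x92 r4=0xb0  N=1 Z=0
after  4: r0=0xb2 r1=0x22 r2=0xb4 r3=0x92 r4=0xb0  N=1 Z=0
after  5: r0=0xb2 r1=0x22 r2=0x20 r3=0x92 r4=0xb0  N=0 Z=0
after  6: r0=0xb0 r1=0x22 r2=0x20 r3=0x92 r4=0xb0  N=1 Z=0
after  7: r0=0x92 r1=0x22 r2=0x20 r3=0x92 r4=0xb0  N=1 Z=0
after  8: r0=0x92 r1=0x22 r2=0x20 r3=0x92 r4=0x02  N=0 Z=0
-- IRQ taken; context saved, return-PC = 9 --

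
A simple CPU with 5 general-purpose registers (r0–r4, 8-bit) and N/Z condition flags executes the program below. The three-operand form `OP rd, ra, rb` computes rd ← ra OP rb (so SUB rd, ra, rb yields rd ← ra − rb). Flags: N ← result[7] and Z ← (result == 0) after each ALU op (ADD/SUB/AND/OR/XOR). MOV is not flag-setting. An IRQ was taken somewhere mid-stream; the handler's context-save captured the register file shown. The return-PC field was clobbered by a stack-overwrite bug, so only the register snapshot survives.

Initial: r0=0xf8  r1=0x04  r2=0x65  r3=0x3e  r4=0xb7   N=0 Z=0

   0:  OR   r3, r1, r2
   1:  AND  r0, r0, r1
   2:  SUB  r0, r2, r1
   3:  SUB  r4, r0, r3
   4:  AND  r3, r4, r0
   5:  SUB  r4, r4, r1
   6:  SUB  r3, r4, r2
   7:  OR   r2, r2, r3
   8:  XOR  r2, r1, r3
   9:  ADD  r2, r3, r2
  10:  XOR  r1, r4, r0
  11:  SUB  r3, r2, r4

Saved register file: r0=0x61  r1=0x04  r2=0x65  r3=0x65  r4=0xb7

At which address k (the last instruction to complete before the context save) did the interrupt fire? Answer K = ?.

K = 2

after  0: r0=0xf8 r1=0x04 r2=0x65 r3=0x65 r4=0xb7  N=0 Z=0
after  1: r0=0x00 r1=0x04 r2=0x65 r3=0x65 r4=0xb7  N=0 Z=1
after  2: r0=0x61 r1=0x04 r2=0x65 r3=0x65 r4=0xb7  N=0 Z=0
-- IRQ taken; context saved, return-PC = 3 --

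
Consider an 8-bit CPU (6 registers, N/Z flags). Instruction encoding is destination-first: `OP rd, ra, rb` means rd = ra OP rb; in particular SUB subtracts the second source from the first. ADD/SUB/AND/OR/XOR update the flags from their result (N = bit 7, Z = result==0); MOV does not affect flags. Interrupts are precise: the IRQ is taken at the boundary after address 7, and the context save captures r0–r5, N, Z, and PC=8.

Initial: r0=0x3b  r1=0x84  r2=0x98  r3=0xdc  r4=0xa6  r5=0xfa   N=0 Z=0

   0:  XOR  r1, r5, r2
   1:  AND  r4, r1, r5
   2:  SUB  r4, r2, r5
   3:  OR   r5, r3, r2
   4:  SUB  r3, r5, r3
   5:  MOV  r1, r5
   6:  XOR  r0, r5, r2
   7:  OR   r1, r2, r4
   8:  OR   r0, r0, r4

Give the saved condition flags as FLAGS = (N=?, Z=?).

FLAGS = (N=1, Z=0)

after  0: r0=0x3b r1=0x62 r2=0x98 r3=0xdc r4=0xa6 r5=0xfa  N=0 Z=0
after  1: r0=0x3b r1=0x62 r2=0x98 r3=0xdc r4=0x62 r5=0xfa  N=0 Z=0
after  2: r0=0x3b r1=0x62 r2=0x98 r3=0xdc r4=0x9e r5=0xfa  N=1 Z=0
after  3: r0=0x3b r1=0x62 r2=0x98 r3=0xdc r4=0x9e r5=0xdc  N=1 Z=0
after  4: r0=0x3b r1=0x62 r2=0x98 r3=0x00 r4=0x9e r5=0xdc  N=0 Z=1
after  5: r0=0x3b r1=0xdc r2=0x98 r3=0x00 r4=0x9e r5=0xdc  N=0 Z=1
after  6: r0=0x44 r1=0xdc r2=0x98 r3=0x00 r4=0x9e r5=0xdc  N=0 Z=0
after  7: r0=0x44 r1=0x9e r2=0x98 r3=0x00 r4=0x9e r5=0xdc  N=1 Z=0
-- IRQ taken; context saved, return-PC = 8 --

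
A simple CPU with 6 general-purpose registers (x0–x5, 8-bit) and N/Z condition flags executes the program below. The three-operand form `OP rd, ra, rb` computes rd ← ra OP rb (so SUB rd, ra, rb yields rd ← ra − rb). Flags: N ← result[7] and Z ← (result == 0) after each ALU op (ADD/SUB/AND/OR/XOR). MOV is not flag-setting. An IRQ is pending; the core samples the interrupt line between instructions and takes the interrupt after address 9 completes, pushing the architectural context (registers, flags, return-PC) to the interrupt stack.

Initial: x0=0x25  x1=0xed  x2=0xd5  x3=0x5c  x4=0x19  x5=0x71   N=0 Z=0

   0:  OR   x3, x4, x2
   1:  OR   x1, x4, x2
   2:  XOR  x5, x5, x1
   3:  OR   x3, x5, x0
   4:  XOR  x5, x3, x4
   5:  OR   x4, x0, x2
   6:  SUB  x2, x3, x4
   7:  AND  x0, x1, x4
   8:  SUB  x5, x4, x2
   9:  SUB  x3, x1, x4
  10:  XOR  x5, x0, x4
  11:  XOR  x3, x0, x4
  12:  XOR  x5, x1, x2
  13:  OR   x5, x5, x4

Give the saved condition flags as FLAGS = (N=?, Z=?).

after  0: x0=0x25 x1=0xed x2=0xd5 x3=0xdd x4=0x19 x5=0x71  N=1 Z=0
after  1: x0=0x25 x1=0xdd x2=0xd5 x3=0xdd x4=0x19 x5=0x71  N=1 Z=0
after  2: x0=0x25 x1=0xdd x2=0xd5 x3=0xdd x4=0x19 x5=0xac  N=1 Z=0
after  3: x0=0x25 x1=0xdd x2=0xd5 x3=0xad x4=0x19 x5=0xac  N=1 Z=0
after  4: x0=0x25 x1=0xdd x2=0xd5 x3=0xad x4=0x19 x5=0xb4  N=1 Z=0
after  5: x0=0x25 x1=0xdd x2=0xd5 x3=0xad x4=0xf5 x5=0xb4  N=1 Z=0
after  6: x0=0x25 x1=0xdd x2=0xb8 x3=0xad x4=0xf5 x5=0xb4  N=1 Z=0
after  7: x0=0xd5 x1=0xdd x2=0xb8 x3=0xad x4=0xf5 x5=0xb4  N=1 Z=0
after  8: x0=0xd5 x1=0xdd x2=0xb8 x3=0xad x4=0xf5 x5=0x3d  N=0 Z=0
after  9: x0=0xd5 x1=0xdd x2=0xb8 x3=0xe8 x4=0xf5 x5=0x3d  N=1 Z=0
-- IRQ taken; context saved, return-PC = 10 --

FLAGS = (N=1, Z=0)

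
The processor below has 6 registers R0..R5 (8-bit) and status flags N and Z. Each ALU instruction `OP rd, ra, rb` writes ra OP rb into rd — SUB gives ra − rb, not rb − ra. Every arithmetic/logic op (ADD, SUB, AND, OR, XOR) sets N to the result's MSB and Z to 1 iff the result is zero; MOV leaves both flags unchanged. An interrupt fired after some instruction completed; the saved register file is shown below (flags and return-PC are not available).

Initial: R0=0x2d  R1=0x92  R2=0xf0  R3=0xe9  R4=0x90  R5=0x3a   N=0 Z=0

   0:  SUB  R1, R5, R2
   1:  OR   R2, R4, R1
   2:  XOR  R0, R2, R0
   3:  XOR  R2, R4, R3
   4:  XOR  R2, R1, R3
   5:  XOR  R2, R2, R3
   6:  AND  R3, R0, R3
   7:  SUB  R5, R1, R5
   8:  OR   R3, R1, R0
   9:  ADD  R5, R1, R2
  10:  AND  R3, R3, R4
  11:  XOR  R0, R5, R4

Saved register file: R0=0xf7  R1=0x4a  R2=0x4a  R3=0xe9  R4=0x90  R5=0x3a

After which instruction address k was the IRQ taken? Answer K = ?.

K = 5

after  0: R0=0x2d R1=0x4a R2=0xf0 R3=0xe9 R4=0x90 R5=0x3a  N=0 Z=0
after  1: R0=0x2d R1=0x4a R2=0xda R3=0xe9 R4=0x90 R5=0x3a  N=1 Z=0
after  2: R0=0xf7 R1=0x4a R2=0xda R3=0xe9 R4=0x90 R5=0x3a  N=1 Z=0
after  3: R0=0xf7 R1=0x4a R2=0x79 R3=0xe9 R4=0x90 R5=0x3a  N=0 Z=0
after  4: R0=0xf7 R1=0x4a R2=0xa3 R3=0xe9 R4=0x90 R5=0x3a  N=1 Z=0
after  5: R0=0xf7 R1=0x4a R2=0x4a R3=0xe9 R4=0x90 R5=0x3a  N=0 Z=0
-- IRQ taken; context saved, return-PC = 6 --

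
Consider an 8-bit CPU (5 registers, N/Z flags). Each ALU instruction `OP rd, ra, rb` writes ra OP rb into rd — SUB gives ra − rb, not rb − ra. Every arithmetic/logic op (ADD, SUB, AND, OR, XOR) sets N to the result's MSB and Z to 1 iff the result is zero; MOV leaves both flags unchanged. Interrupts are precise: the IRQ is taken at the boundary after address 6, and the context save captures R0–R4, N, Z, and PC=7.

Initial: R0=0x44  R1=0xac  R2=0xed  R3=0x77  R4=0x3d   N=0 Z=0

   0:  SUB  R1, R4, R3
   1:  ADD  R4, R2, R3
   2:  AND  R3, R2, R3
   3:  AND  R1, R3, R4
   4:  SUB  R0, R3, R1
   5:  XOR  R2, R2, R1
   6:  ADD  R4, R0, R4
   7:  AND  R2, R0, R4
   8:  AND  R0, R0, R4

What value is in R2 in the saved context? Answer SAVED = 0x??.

SAVED = 0x89

after  0: R0=0x44 R1=0xc6 R2=0xed R3=0x77 R4=0x3d  N=1 Z=0
after  1: R0=0x44 R1=0xc6 R2=0xed R3=0x77 R4=0x64  N=0 Z=0
after  2: R0=0x44 R1=0xc6 R2=0xed R3=0x65 R4=0x64  N=0 Z=0
after  3: R0=0x44 R1=0x64 R2=0xed R3=0x65 R4=0x64  N=0 Z=0
after  4: R0=0x01 R1=0x64 R2=0xed R3=0x65 R4=0x64  N=0 Z=0
after  5: R0=0x01 R1=0x64 R2=0x89 R3=0x65 R4=0x64  N=1 Z=0
after  6: R0=0x01 R1=0x64 R2=0x89 R3=0x65 R4=0x65  N=0 Z=0
-- IRQ taken; context saved, return-PC = 7 --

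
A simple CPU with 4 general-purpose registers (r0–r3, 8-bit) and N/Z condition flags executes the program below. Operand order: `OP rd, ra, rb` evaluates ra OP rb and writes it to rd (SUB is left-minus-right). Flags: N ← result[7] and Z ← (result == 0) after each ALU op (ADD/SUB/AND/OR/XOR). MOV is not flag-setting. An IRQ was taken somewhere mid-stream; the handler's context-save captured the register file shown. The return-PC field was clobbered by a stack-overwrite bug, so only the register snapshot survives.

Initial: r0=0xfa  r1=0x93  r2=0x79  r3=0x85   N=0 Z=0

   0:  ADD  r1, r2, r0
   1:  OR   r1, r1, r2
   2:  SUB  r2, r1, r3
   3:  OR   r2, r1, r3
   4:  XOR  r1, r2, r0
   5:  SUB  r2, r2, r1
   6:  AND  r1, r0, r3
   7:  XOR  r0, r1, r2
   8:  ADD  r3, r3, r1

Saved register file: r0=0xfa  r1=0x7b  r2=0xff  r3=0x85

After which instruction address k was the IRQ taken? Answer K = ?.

K = 3

after  0: r0=0xfa r1=0x73 r2=0x79 r3=0x85  N=0 Z=0
after  1: r0=0xfa r1=0x7b r2=0x79 r3=0x85  N=0 Z=0
after  2: r0=0xfa r1=0x7b r2=0xf6 r3=0x85  N=1 Z=0
after  3: r0=0xfa r1=0x7b r2=0xff r3=0x85  N=1 Z=0
-- IRQ taken; context saved, return-PC = 4 --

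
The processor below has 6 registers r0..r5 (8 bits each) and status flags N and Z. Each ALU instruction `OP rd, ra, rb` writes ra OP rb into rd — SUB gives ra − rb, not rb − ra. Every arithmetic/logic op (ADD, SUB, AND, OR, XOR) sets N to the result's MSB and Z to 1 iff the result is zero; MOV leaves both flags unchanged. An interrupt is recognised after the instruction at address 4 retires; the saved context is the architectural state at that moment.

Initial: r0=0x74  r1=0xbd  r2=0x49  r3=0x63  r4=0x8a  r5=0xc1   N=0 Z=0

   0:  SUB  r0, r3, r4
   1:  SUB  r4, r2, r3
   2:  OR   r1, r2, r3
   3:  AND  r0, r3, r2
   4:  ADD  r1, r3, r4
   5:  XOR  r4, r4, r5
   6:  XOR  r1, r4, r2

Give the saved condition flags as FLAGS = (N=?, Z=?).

FLAGS = (N=0, Z=0)

after  0: r0=0xd9 r1=0xbd r2=0x49 r3=0x63 r4=0x8a r5=0xc1  N=1 Z=0
after  1: r0=0xd9 r1=0xbd r2=0x49 r3=0x63 r4=0xe6 r5=0xc1  N=1 Z=0
after  2: r0=0xd9 r1=0x6b r2=0x49 r3=0x63 r4=0xe6 r5=0xc1  N=0 Z=0
after  3: r0=0x41 r1=0x6b r2=0x49 r3=0x63 r4=0xe6 r5=0xc1  N=0 Z=0
after  4: r0=0x41 r1=0x49 r2=0x49 r3=0x63 r4=0xe6 r5=0xc1  N=0 Z=0
-- IRQ taken; context saved, return-PC = 5 --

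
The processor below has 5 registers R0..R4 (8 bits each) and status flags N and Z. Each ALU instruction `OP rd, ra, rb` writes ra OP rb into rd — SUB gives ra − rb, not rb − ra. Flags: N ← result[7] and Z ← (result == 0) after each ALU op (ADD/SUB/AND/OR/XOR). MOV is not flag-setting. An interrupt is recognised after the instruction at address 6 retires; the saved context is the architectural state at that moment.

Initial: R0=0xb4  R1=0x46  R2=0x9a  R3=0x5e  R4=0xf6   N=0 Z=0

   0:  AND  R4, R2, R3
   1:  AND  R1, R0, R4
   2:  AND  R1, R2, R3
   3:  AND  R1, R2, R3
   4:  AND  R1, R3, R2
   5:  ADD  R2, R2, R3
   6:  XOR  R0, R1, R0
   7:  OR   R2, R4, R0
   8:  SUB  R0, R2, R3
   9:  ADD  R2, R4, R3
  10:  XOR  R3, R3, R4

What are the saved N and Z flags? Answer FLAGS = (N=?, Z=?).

FLAGS = (N=1, Z=0)

after  0: R0=0xb4 R1=0x46 R2=0x9a R3=0x5e R4=0x1a  N=0 Z=0
after  1: R0=0xb4 R1=0x10 R2=0x9a R3=0x5e R4=0x1a  N=0 Z=0
after  2: R0=0xb4 R1=0x1a R2=0x9a R3=0x5e R4=0x1a  N=0 Z=0
after  3: R0=0xb4 R1=0x1a R2=0x9a R3=0x5e R4=0x1a  N=0 Z=0
after  4: R0=0xb4 R1=0x1a R2=0x9a R3=0x5e R4=0x1a  N=0 Z=0
after  5: R0=0xb4 R1=0x1a R2=0xf8 R3=0x5e R4=0x1a  N=1 Z=0
after  6: R0=0xae R1=0x1a R2=0xf8 R3=0x5e R4=0x1a  N=1 Z=0
-- IRQ taken; context saved, return-PC = 7 --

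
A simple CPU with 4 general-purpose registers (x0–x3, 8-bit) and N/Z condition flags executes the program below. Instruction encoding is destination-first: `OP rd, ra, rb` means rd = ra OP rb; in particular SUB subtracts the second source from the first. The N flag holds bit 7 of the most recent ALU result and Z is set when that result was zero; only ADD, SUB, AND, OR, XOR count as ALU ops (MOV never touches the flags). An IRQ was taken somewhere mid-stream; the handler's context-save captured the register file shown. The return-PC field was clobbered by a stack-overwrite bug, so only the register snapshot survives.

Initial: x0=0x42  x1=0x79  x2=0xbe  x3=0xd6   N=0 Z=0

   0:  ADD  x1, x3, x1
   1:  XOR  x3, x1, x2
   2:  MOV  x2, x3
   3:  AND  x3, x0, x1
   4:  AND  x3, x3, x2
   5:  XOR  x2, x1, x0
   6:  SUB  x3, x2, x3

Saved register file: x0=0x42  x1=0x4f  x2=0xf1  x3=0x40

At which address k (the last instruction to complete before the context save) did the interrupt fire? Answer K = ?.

K = 4

after  0: x0=0x42 x1=0x4f x2=0xbe x3=0xd6  N=0 Z=0
after  1: x0=0x42 x1=0x4f x2=0xbe x3=0xf1  N=1 Z=0
after  2: x0=0x42 x1=0x4f x2=0xf1 x3=0xf1  N=1 Z=0
after  3: x0=0x42 x1=0x4f x2=0xf1 x3=0x42  N=0 Z=0
after  4: x0=0x42 x1=0x4f x2=0xf1 x3=0x40  N=0 Z=0
-- IRQ taken; context saved, return-PC = 5 --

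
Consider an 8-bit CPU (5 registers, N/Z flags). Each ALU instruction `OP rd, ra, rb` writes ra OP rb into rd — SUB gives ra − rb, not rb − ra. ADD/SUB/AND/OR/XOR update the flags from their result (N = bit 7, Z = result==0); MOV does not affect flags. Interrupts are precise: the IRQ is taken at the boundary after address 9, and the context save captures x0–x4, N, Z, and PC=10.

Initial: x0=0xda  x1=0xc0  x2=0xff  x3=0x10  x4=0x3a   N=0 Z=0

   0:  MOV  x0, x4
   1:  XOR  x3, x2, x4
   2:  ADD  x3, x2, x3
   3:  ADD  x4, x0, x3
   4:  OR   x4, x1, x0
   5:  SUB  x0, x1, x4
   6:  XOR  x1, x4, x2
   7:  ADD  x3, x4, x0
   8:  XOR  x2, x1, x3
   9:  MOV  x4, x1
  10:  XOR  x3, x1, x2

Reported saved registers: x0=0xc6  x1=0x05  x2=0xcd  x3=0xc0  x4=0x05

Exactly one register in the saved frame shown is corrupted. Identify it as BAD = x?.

BAD = x2

after  0: x0=0x3a x1=0xc0 x2=0xff x3=0x10 x4=0x3a  N=0 Z=0
after  1: x0=0x3a x1=0xc0 x2=0xff x3=0xc5 x4=0x3a  N=1 Z=0
after  2: x0=0x3a x1=0xc0 x2=0xff x3=0xc4 x4=0x3a  N=1 Z=0
after  3: x0=0x3a x1=0xc0 x2=0xff x3=0xc4 x4=0xfe  N=1 Z=0
after  4: x0=0x3a x1=0xc0 x2=0xff x3=0xc4 x4=0xfa  N=1 Z=0
after  5: x0=0xc6 x1=0xc0 x2=0xff x3=0xc4 x4=0xfa  N=1 Z=0
after  6: x0=0xc6 x1=0x05 x2=0xff x3=0xc4 x4=0xfa  N=0 Z=0
after  7: x0=0xc6 x1=0x05 x2=0xff x3=0xc0 x4=0xfa  N=1 Z=0
after  8: x0=0xc6 x1=0x05 x2=0xc5 x3=0xc0 x4=0xfa  N=1 Z=0
after  9: x0=0xc6 x1=0x05 x2=0xc5 x3=0xc0 x4=0x05  N=1 Z=0
-- IRQ taken; context saved, return-PC = 10 --
mismatch: x2: reported 0xcd vs actual 0xc5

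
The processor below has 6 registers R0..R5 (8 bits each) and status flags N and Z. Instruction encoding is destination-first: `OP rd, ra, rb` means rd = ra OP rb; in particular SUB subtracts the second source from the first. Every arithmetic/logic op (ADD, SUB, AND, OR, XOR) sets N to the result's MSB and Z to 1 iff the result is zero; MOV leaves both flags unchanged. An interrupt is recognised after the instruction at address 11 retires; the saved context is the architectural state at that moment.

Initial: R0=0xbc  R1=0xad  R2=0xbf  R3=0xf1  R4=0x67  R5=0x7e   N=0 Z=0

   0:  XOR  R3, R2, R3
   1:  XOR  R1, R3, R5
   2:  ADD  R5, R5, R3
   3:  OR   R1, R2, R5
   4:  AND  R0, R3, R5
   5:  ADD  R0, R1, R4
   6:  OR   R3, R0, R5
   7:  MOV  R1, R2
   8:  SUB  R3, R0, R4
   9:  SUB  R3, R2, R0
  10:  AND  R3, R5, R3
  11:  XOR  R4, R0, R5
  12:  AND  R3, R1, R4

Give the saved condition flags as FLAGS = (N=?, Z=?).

FLAGS = (N=1, Z=0)

after  0: R0=0xbc R1=0xad R2=0xbf R3=0x4e R4=0x67 R5=0x7e  N=0 Z=0
after  1: R0=0xbc R1=0x30 R2=0xbf R3=0x4e R4=0x67 R5=0x7e  N=0 Z=0
after  2: R0=0xbc R1=0x30 R2=0xbf R3=0x4e R4=0x67 R5=0xcc  N=1 Z=0
after  3: R0=0xbc R1=0xff R2=0xbf R3=0x4e R4=0x67 R5=0xcc  N=1 Z=0
after  4: R0=0x4c R1=0xff R2=0xbf R3=0x4e R4=0x67 R5=0xcc  N=0 Z=0
after  5: R0=0x66 R1=0xff R2=0xbf R3=0x4e R4=0x67 R5=0xcc  N=0 Z=0
after  6: R0=0x66 R1=0xff R2=0xbf R3=0xee R4=0x67 R5=0xcc  N=1 Z=0
after  7: R0=0x66 R1=0xbf R2=0xbf R3=0xee R4=0x67 R5=0xcc  N=1 Z=0
after  8: R0=0x66 R1=0xbf R2=0xbf R3=0xff R4=0x67 R5=0xcc  N=1 Z=0
after  9: R0=0x66 R1=0xbf R2=0xbf R3=0x59 R4=0x67 R5=0xcc  N=0 Z=0
after 10: R0=0x66 R1=0xbf R2=0xbf R3=0x48 R4=0x67 R5=0xcc  N=0 Z=0
after 11: R0=0x66 R1=0xbf R2=0xbf R3=0x48 R4=0xaa R5=0xcc  N=1 Z=0
-- IRQ taken; context saved, return-PC = 12 --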